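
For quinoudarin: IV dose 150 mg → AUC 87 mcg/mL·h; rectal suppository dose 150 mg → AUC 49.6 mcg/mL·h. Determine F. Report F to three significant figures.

F = (AUC_ev / D_ev) / (AUC_iv / D_iv)
  = (49.6/150) / (87/150)
  = 0.330667 / 0.58 = 0.5701

F = 0.570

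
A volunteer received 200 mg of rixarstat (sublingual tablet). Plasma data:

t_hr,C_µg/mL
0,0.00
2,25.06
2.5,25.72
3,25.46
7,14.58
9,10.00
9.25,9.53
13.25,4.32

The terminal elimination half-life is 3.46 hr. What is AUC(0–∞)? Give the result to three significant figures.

Trapezoidal AUC_0→13.25:
  [0→2]: (0.00+25.06)/2 × 2 = 25.06
  [2→2.5]: (25.06+25.72)/2 × 0.5 = 12.695
  [2.5→3]: (25.72+25.46)/2 × 0.5 = 12.795
  [3→7]: (25.46+14.58)/2 × 4 = 80.08
  [7→9]: (14.58+10.00)/2 × 2 = 24.58
  [9→9.25]: (10.00+9.53)/2 × 0.25 = 2.44125
  [9.25→13.25]: (9.53+4.32)/2 × 4 = 27.7
  Sum = 185.35125 µg/mL·hr
k_e = ln2 / t½ = 0.693147 / 3.46 = 0.2003 hr^-1
Extrapolated tail: C_last / k_e = 4.32 / 0.2003 = 21.568
AUC_0→∞ = 185.35125 + 21.568 = 206.91925 µg/mL·hr

AUC = 207 µg/mL·hr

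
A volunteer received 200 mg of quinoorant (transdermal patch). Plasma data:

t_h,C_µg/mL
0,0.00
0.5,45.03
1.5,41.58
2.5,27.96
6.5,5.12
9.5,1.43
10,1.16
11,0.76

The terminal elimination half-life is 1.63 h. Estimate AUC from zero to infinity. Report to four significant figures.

AUC = 168.7 µg/mL·h

Trapezoidal AUC_0→11:
  [0→0.5]: (0.00+45.03)/2 × 0.5 = 11.2575
  [0.5→1.5]: (45.03+41.58)/2 × 1 = 43.305
  [1.5→2.5]: (41.58+27.96)/2 × 1 = 34.77
  [2.5→6.5]: (27.96+5.12)/2 × 4 = 66.16
  [6.5→9.5]: (5.12+1.43)/2 × 3 = 9.825
  [9.5→10]: (1.43+1.16)/2 × 0.5 = 0.6475
  [10→11]: (1.16+0.76)/2 × 1 = 0.96
  Sum = 166.925 µg/mL·h
k_e = ln2 / t½ = 0.693147 / 1.63 = 0.4252 h^-1
Extrapolated tail: C_last / k_e = 0.76 / 0.4252 = 1.787
AUC_0→∞ = 166.925 + 1.787 = 168.712 µg/mL·h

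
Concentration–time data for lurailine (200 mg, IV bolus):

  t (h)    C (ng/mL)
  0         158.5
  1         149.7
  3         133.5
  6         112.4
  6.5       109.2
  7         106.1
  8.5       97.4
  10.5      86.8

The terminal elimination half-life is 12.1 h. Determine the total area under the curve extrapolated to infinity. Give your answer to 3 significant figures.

AUC = 2770 ng/mL·h

Trapezoidal AUC_0→10.5:
  [0→1]: (158.5+149.7)/2 × 1 = 154.1
  [1→3]: (149.7+133.5)/2 × 2 = 283.2
  [3→6]: (133.5+112.4)/2 × 3 = 368.85
  [6→6.5]: (112.4+109.2)/2 × 0.5 = 55.4
  [6.5→7]: (109.2+106.1)/2 × 0.5 = 53.825
  [7→8.5]: (106.1+97.4)/2 × 1.5 = 152.625
  [8.5→10.5]: (97.4+86.8)/2 × 2 = 184.2
  Sum = 1252.2 ng/mL·h
k_e = ln2 / t½ = 0.693147 / 12.1 = 0.0573 h^-1
Extrapolated tail: C_last / k_e = 86.8 / 0.0573 = 1514.834
AUC_0→∞ = 1252.2 + 1514.834 = 2767.034 ng/mL·h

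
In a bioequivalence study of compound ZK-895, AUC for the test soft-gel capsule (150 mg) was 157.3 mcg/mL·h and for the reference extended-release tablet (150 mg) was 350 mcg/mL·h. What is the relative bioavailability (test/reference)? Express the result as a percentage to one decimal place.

F_rel = 44.9%

F_rel = (AUC_test/D_test) / (AUC_ref/D_ref)
      = (157.3/150) / (350/150)
      = 1.04867 / 2.33333 = 0.4494 = 44.94%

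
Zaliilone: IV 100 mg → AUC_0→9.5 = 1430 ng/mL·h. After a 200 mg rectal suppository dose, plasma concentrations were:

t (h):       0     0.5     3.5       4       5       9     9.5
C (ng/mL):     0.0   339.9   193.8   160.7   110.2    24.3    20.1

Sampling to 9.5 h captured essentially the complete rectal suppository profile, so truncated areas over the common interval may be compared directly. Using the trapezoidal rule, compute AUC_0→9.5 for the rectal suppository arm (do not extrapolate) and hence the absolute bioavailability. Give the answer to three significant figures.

F = 0.486

Trapezoidal AUC_0→9.5 (rectal suppository):
  [0→0.5]: (0.0+339.9)/2 × 0.5 = 84.975
  [0.5→3.5]: (339.9+193.8)/2 × 3 = 800.55
  [3.5→4]: (193.8+160.7)/2 × 0.5 = 88.625
  [4→5]: (160.7+110.2)/2 × 1 = 135.45
  [5→9]: (110.2+24.3)/2 × 4 = 269.0
  [9→9.5]: (24.3+20.1)/2 × 0.5 = 11.1
  Sum = 1389.7 ng/mL·h
F = (AUC_ev/D_ev)/(AUC_iv/D_iv) = (1389.7/200)/(1430/100) = 6.9485/14.3 = 0.4859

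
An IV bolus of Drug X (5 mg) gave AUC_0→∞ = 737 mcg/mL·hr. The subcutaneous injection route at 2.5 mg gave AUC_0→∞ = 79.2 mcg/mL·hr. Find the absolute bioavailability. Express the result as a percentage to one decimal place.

F = 21.5%

F = (AUC_ev / D_ev) / (AUC_iv / D_iv)
  = (79.2/2.5) / (737/5)
  = 31.68 / 147.4 = 0.2149
  = 21.49%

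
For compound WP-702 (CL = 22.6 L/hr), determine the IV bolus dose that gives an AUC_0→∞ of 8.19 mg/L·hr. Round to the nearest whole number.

Dose = 185 mg

Dose_iv = CL × AUC_0→∞
     = 22.6 × 8.19 = 185.094 mg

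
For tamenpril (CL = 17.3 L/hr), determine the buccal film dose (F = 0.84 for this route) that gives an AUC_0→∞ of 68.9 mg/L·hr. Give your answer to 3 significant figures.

Dose = CL × AUC_0→∞ / F
     = 17.3 × 68.9 / 0.84 = 1419.01 mg

Dose = 1420 mg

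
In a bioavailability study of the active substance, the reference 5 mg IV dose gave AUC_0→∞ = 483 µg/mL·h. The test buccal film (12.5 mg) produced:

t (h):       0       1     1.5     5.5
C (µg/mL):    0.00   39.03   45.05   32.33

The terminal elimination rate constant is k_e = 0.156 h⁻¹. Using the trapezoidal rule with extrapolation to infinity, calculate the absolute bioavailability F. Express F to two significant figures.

Trapezoidal AUC_0→5.5 (buccal film):
  [0→1]: (0.00+39.03)/2 × 1 = 19.515
  [1→1.5]: (39.03+45.05)/2 × 0.5 = 21.02
  [1.5→5.5]: (45.05+32.33)/2 × 4 = 154.76
  Sum = 195.295 µg/mL·h
Tail: C_last/k_e = 32.33/0.156 = 207.244
AUC_0→∞ (buccal film) = 195.295 + 207.244 = 402.539 µg/mL·h
F = (AUC_ev/D_ev)/(AUC_iv/D_iv) = (402.539/12.5)/(483/5) = 32.20312/96.6 = 0.3334

F = 0.33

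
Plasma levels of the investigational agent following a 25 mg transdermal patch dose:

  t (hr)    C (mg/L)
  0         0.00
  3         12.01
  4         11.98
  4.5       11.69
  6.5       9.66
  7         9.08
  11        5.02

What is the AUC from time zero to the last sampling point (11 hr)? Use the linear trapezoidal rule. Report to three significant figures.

Trapezoidal AUC_0→11:
  [0→3]: (0.00+12.01)/2 × 3 = 18.015
  [3→4]: (12.01+11.98)/2 × 1 = 11.995
  [4→4.5]: (11.98+11.69)/2 × 0.5 = 5.9175
  [4.5→6.5]: (11.69+9.66)/2 × 2 = 21.35
  [6.5→7]: (9.66+9.08)/2 × 0.5 = 4.685
  [7→11]: (9.08+5.02)/2 × 4 = 28.2
  Sum = 90.1625 mg/L·hr

AUC = 90.2 mg/L·hr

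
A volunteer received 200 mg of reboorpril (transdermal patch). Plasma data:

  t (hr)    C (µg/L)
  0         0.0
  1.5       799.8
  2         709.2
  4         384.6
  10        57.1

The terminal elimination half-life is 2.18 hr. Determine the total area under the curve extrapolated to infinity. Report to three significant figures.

Trapezoidal AUC_0→10:
  [0→1.5]: (0.0+799.8)/2 × 1.5 = 599.85
  [1.5→2]: (799.8+709.2)/2 × 0.5 = 377.25
  [2→4]: (709.2+384.6)/2 × 2 = 1093.8
  [4→10]: (384.6+57.1)/2 × 6 = 1325.1
  Sum = 3396.0 µg/L·hr
k_e = ln2 / t½ = 0.693147 / 2.18 = 0.3180 hr^-1
Extrapolated tail: C_last / k_e = 57.1 / 0.318 = 179.560
AUC_0→∞ = 3396.0 + 179.560 = 3575.56 µg/L·hr

AUC = 3580 µg/L·hr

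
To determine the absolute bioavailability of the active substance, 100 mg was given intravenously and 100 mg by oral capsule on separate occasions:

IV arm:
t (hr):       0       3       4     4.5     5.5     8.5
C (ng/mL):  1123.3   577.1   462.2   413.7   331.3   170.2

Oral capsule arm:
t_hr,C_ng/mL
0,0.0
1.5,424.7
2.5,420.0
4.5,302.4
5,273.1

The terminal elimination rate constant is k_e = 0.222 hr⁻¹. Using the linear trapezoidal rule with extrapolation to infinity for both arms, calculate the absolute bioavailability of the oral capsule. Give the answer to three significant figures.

F = 0.548

Trapezoidal AUC_0→8.5 (IV):
  [0→3]: (1123.3+577.1)/2 × 3 = 2550.6
  [3→4]: (577.1+462.2)/2 × 1 = 519.65
  [4→4.5]: (462.2+413.7)/2 × 0.5 = 218.975
  [4.5→5.5]: (413.7+331.3)/2 × 1 = 372.5
  [5.5→8.5]: (331.3+170.2)/2 × 3 = 752.25
  Sum = 4413.975 ng/mL·hr
IV tail: 170.2/0.222 = 766.667; AUC_iv,0→∞ = 4413.975 + 766.667 = 5180.642 ng/mL·hr
Trapezoidal AUC_0→5 (oral capsule):
  [0→1.5]: (0.0+424.7)/2 × 1.5 = 318.525
  [1.5→2.5]: (424.7+420.0)/2 × 1 = 422.35
  [2.5→4.5]: (420.0+302.4)/2 × 2 = 722.4
  [4.5→5]: (302.4+273.1)/2 × 0.5 = 143.875
  Sum = 1607.15 ng/mL·hr
oral capsule tail: 273.1/0.222 = 1230.180; AUC_ev,0→∞ = 1607.15 + 1230.180 = 2837.33 ng/mL·hr
F = (AUC_ev/D_ev)/(AUC_iv/D_iv) = (2837.33/100)/(5180.642/100) = 28.3733/51.80642 = 0.5477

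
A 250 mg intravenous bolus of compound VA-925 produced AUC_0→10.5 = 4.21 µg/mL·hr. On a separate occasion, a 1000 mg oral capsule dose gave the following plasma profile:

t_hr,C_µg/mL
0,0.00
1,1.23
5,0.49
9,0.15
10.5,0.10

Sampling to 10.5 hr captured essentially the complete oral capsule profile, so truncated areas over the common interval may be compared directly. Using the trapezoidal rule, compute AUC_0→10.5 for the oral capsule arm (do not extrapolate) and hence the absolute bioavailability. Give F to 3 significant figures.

F = 0.328

Trapezoidal AUC_0→10.5 (oral capsule):
  [0→1]: (0.00+1.23)/2 × 1 = 0.615
  [1→5]: (1.23+0.49)/2 × 4 = 3.44
  [5→9]: (0.49+0.15)/2 × 4 = 1.28
  [9→10.5]: (0.15+0.10)/2 × 1.5 = 0.1875
  Sum = 5.5225 µg/mL·hr
F = (AUC_ev/D_ev)/(AUC_iv/D_iv) = (5.5225/1000)/(4.21/250) = 0.0055225/0.01684 = 0.3279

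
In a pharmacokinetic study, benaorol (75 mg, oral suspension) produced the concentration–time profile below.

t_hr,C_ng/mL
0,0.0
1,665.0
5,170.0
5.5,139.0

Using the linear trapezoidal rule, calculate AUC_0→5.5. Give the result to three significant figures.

Trapezoidal AUC_0→5.5:
  [0→1]: (0.0+665.0)/2 × 1 = 332.5
  [1→5]: (665.0+170.0)/2 × 4 = 1670.0
  [5→5.5]: (170.0+139.0)/2 × 0.5 = 77.25
  Sum = 2079.75 ng/mL·hr

AUC = 2080 ng/mL·hr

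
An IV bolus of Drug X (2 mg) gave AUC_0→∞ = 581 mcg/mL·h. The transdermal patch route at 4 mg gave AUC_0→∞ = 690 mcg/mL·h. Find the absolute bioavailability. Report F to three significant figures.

F = (AUC_ev / D_ev) / (AUC_iv / D_iv)
  = (690/4) / (581/2)
  = 172.5 / 290.5 = 0.5938

F = 0.594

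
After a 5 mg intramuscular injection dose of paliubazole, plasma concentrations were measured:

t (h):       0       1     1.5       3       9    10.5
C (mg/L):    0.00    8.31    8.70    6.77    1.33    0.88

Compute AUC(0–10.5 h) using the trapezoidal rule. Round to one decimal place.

Trapezoidal AUC_0→10.5:
  [0→1]: (0.00+8.31)/2 × 1 = 4.155
  [1→1.5]: (8.31+8.70)/2 × 0.5 = 4.2525
  [1.5→3]: (8.70+6.77)/2 × 1.5 = 11.6025
  [3→9]: (6.77+1.33)/2 × 6 = 24.3
  [9→10.5]: (1.33+0.88)/2 × 1.5 = 1.6575
  Sum = 45.9675 mg/L·h

AUC = 46.0 mg/L·h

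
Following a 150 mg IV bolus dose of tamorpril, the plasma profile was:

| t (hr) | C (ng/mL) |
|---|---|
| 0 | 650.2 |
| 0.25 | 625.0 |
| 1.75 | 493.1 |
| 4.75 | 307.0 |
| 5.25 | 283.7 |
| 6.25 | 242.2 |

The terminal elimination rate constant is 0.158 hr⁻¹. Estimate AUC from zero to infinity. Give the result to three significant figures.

Trapezoidal AUC_0→6.25:
  [0→0.25]: (650.2+625.0)/2 × 0.25 = 159.4
  [0.25→1.75]: (625.0+493.1)/2 × 1.5 = 838.575
  [1.75→4.75]: (493.1+307.0)/2 × 3 = 1200.15
  [4.75→5.25]: (307.0+283.7)/2 × 0.5 = 147.675
  [5.25→6.25]: (283.7+242.2)/2 × 1 = 262.95
  Sum = 2608.75 ng/mL·hr
Extrapolated tail: C_last / k_e = 242.2 / 0.158 = 1532.911
AUC_0→∞ = 2608.75 + 1532.911 = 4141.661 ng/mL·hr

AUC = 4140 ng/mL·hr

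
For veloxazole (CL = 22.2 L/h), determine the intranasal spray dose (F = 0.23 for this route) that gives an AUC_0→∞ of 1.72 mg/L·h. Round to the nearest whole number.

Dose = CL × AUC_0→∞ / F
     = 22.2 × 1.72 / 0.23 = 166.017 mg

Dose = 166 mg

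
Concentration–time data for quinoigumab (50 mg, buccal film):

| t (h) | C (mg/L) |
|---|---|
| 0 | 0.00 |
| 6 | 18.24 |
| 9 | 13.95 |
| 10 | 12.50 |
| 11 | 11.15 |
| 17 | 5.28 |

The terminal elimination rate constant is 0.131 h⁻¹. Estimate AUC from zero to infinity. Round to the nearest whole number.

AUC = 218 mg/L·h

Trapezoidal AUC_0→17:
  [0→6]: (0.00+18.24)/2 × 6 = 54.72
  [6→9]: (18.24+13.95)/2 × 3 = 48.285
  [9→10]: (13.95+12.50)/2 × 1 = 13.225
  [10→11]: (12.50+11.15)/2 × 1 = 11.825
  [11→17]: (11.15+5.28)/2 × 6 = 49.29
  Sum = 177.345 mg/L·h
Extrapolated tail: C_last / k_e = 5.28 / 0.131 = 40.305
AUC_0→∞ = 177.345 + 40.305 = 217.65 mg/L·h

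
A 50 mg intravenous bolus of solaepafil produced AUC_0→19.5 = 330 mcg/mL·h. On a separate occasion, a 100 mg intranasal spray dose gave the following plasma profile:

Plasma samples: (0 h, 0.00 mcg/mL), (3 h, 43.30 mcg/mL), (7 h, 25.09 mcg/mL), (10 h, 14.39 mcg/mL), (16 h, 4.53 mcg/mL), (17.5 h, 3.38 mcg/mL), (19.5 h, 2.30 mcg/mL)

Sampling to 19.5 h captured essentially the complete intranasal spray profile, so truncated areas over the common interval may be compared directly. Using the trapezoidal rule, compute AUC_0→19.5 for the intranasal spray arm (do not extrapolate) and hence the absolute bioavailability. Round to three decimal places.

Trapezoidal AUC_0→19.5 (intranasal spray):
  [0→3]: (0.00+43.30)/2 × 3 = 64.95
  [3→7]: (43.30+25.09)/2 × 4 = 136.78
  [7→10]: (25.09+14.39)/2 × 3 = 59.22
  [10→16]: (14.39+4.53)/2 × 6 = 56.76
  [16→17.5]: (4.53+3.38)/2 × 1.5 = 5.9325
  [17.5→19.5]: (3.38+2.30)/2 × 2 = 5.68
  Sum = 329.3225 mcg/mL·h
F = (AUC_ev/D_ev)/(AUC_iv/D_iv) = (329.3225/100)/(330/50) = 3.293225/6.6 = 0.4990

F = 0.499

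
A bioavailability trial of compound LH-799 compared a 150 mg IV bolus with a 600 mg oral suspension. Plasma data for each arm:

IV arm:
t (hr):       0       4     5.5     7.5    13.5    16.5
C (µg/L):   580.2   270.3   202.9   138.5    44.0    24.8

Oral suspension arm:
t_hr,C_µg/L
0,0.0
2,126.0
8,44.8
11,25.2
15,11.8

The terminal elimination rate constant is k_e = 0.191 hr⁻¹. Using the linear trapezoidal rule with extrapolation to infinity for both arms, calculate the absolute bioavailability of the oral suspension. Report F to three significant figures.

Trapezoidal AUC_0→16.5 (IV):
  [0→4]: (580.2+270.3)/2 × 4 = 1701.0
  [4→5.5]: (270.3+202.9)/2 × 1.5 = 354.9
  [5.5→7.5]: (202.9+138.5)/2 × 2 = 341.4
  [7.5→13.5]: (138.5+44.0)/2 × 6 = 547.5
  [13.5→16.5]: (44.0+24.8)/2 × 3 = 103.2
  Sum = 3048.0 µg/L·hr
IV tail: 24.8/0.191 = 129.843; AUC_iv,0→∞ = 3048.0 + 129.843 = 3177.843 µg/L·hr
Trapezoidal AUC_0→15 (oral suspension):
  [0→2]: (0.0+126.0)/2 × 2 = 126.0
  [2→8]: (126.0+44.8)/2 × 6 = 512.4
  [8→11]: (44.8+25.2)/2 × 3 = 105.0
  [11→15]: (25.2+11.8)/2 × 4 = 74.0
  Sum = 817.4 µg/L·hr
oral suspension tail: 11.8/0.191 = 61.780; AUC_ev,0→∞ = 817.4 + 61.780 = 879.18 µg/L·hr
F = (AUC_ev/D_ev)/(AUC_iv/D_iv) = (879.18/600)/(3177.843/150) = 1.4653/21.18562 = 0.0692

F = 0.0692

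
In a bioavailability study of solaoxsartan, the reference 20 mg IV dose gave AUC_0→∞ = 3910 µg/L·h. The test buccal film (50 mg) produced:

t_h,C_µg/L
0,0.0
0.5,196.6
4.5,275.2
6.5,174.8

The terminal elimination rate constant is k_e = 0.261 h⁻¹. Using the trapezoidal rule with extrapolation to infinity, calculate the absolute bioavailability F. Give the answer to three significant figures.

Trapezoidal AUC_0→6.5 (buccal film):
  [0→0.5]: (0.0+196.6)/2 × 0.5 = 49.15
  [0.5→4.5]: (196.6+275.2)/2 × 4 = 943.6
  [4.5→6.5]: (275.2+174.8)/2 × 2 = 450.0
  Sum = 1442.75 µg/L·h
Tail: C_last/k_e = 174.8/0.261 = 669.732
AUC_0→∞ (buccal film) = 1442.75 + 669.732 = 2112.482 µg/L·h
F = (AUC_ev/D_ev)/(AUC_iv/D_iv) = (2112.482/50)/(3910/20) = 42.24964/195.5 = 0.2161

F = 0.216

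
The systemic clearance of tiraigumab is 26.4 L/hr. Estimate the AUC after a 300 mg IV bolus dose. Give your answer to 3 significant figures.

AUC = 11.4 mg/L·hr

AUC_0→∞ = Dose_iv / CL
        = 300 / 26.4 = 11.3636 mg/L·hr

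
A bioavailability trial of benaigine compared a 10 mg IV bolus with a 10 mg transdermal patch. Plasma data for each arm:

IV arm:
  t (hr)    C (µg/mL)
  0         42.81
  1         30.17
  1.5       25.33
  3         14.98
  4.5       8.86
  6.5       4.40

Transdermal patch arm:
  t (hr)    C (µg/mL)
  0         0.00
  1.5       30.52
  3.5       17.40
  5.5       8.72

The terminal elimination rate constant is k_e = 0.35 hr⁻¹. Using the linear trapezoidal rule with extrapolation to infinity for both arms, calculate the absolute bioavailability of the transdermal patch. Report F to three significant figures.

Trapezoidal AUC_0→6.5 (IV):
  [0→1]: (42.81+30.17)/2 × 1 = 36.49
  [1→1.5]: (30.17+25.33)/2 × 0.5 = 13.875
  [1.5→3]: (25.33+14.98)/2 × 1.5 = 30.2325
  [3→4.5]: (14.98+8.86)/2 × 1.5 = 17.88
  [4.5→6.5]: (8.86+4.40)/2 × 2 = 13.26
  Sum = 111.7375 µg/mL·hr
IV tail: 4.40/0.35 = 12.571; AUC_iv,0→∞ = 111.7375 + 12.571 = 124.3085 µg/mL·hr
Trapezoidal AUC_0→5.5 (transdermal patch):
  [0→1.5]: (0.00+30.52)/2 × 1.5 = 22.89
  [1.5→3.5]: (30.52+17.40)/2 × 2 = 47.92
  [3.5→5.5]: (17.40+8.72)/2 × 2 = 26.12
  Sum = 96.93 µg/mL·hr
transdermal patch tail: 8.72/0.35 = 24.914; AUC_ev,0→∞ = 96.93 + 24.914 = 121.844 µg/mL·hr
F = (AUC_ev/D_ev)/(AUC_iv/D_iv) = (121.844/10)/(124.3085/10) = 12.1844/12.43085 = 0.9802

F = 0.980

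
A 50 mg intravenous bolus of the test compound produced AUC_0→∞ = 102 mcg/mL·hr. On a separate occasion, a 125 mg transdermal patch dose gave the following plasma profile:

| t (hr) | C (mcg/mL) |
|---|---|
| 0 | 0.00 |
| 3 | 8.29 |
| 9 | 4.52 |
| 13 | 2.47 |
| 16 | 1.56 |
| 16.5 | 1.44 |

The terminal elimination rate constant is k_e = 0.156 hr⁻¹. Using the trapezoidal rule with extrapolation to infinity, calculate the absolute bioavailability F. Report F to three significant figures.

Trapezoidal AUC_0→16.5 (transdermal patch):
  [0→3]: (0.00+8.29)/2 × 3 = 12.435
  [3→9]: (8.29+4.52)/2 × 6 = 38.43
  [9→13]: (4.52+2.47)/2 × 4 = 13.98
  [13→16]: (2.47+1.56)/2 × 3 = 6.045
  [16→16.5]: (1.56+1.44)/2 × 0.5 = 0.75
  Sum = 71.64 mcg/mL·hr
Tail: C_last/k_e = 1.44/0.156 = 9.231
AUC_0→∞ (transdermal patch) = 71.64 + 9.231 = 80.871 mcg/mL·hr
F = (AUC_ev/D_ev)/(AUC_iv/D_iv) = (80.871/125)/(102/50) = 0.646968/2.04 = 0.3171

F = 0.317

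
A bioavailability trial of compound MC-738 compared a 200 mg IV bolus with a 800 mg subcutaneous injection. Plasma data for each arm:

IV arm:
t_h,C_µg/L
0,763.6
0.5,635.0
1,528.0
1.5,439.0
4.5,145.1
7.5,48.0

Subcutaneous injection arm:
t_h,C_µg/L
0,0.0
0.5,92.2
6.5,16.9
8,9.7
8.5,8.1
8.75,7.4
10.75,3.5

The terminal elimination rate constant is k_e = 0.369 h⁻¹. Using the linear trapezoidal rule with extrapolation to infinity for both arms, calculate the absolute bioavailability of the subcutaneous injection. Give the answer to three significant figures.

F = 0.0456

Trapezoidal AUC_0→7.5 (IV):
  [0→0.5]: (763.6+635.0)/2 × 0.5 = 349.65
  [0.5→1]: (635.0+528.0)/2 × 0.5 = 290.75
  [1→1.5]: (528.0+439.0)/2 × 0.5 = 241.75
  [1.5→4.5]: (439.0+145.1)/2 × 3 = 876.15
  [4.5→7.5]: (145.1+48.0)/2 × 3 = 289.65
  Sum = 2047.95 µg/L·h
IV tail: 48.0/0.369 = 130.081; AUC_iv,0→∞ = 2047.95 + 130.081 = 2178.031 µg/L·h
Trapezoidal AUC_0→10.75 (subcutaneous injection):
  [0→0.5]: (0.0+92.2)/2 × 0.5 = 23.05
  [0.5→6.5]: (92.2+16.9)/2 × 6 = 327.3
  [6.5→8]: (16.9+9.7)/2 × 1.5 = 19.95
  [8→8.5]: (9.7+8.1)/2 × 0.5 = 4.45
  [8.5→8.75]: (8.1+7.4)/2 × 0.25 = 1.9375
  [8.75→10.75]: (7.4+3.5)/2 × 2 = 10.9
  Sum = 387.5875 µg/L·h
subcutaneous injection tail: 3.5/0.369 = 9.485; AUC_ev,0→∞ = 387.5875 + 9.485 = 397.0725 µg/L·h
F = (AUC_ev/D_ev)/(AUC_iv/D_iv) = (397.0725/800)/(2178.031/200) = 0.496341/10.890155 = 0.0456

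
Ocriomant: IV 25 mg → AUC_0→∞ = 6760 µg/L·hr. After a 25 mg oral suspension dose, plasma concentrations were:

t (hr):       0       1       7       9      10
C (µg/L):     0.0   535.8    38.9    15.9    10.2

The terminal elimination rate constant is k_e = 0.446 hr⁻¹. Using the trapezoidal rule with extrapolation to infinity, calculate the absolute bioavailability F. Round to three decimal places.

Trapezoidal AUC_0→10 (oral suspension):
  [0→1]: (0.0+535.8)/2 × 1 = 267.9
  [1→7]: (535.8+38.9)/2 × 6 = 1724.1
  [7→9]: (38.9+15.9)/2 × 2 = 54.8
  [9→10]: (15.9+10.2)/2 × 1 = 13.05
  Sum = 2059.85 µg/L·hr
Tail: C_last/k_e = 10.2/0.446 = 22.870
AUC_0→∞ (oral suspension) = 2059.85 + 22.870 = 2082.72 µg/L·hr
F = (AUC_ev/D_ev)/(AUC_iv/D_iv) = (2082.72/25)/(6760/25) = 83.3088/270.4 = 0.3081

F = 0.308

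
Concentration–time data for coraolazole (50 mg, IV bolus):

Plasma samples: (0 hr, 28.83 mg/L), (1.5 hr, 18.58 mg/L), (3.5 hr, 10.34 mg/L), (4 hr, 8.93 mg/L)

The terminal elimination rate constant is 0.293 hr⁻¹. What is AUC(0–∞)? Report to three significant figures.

AUC = 99.8 mg/L·hr

Trapezoidal AUC_0→4:
  [0→1.5]: (28.83+18.58)/2 × 1.5 = 35.5575
  [1.5→3.5]: (18.58+10.34)/2 × 2 = 28.92
  [3.5→4]: (10.34+8.93)/2 × 0.5 = 4.8175
  Sum = 69.295 mg/L·hr
Extrapolated tail: C_last / k_e = 8.93 / 0.293 = 30.478
AUC_0→∞ = 69.295 + 30.478 = 99.773 mg/L·hr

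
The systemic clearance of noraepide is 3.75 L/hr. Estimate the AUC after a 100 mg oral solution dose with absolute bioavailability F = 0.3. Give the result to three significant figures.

AUC_0→∞ = F × Dose / CL
        = 0.3 × 100 / 3.75 = 8 mg/L·hr

AUC = 8.00 mg/L·hr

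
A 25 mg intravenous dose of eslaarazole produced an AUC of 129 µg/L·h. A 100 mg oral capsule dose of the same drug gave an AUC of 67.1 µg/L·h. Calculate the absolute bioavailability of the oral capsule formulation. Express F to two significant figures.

F = 0.13

F = (AUC_ev / D_ev) / (AUC_iv / D_iv)
  = (67.1/100) / (129/25)
  = 0.671 / 5.16 = 0.1300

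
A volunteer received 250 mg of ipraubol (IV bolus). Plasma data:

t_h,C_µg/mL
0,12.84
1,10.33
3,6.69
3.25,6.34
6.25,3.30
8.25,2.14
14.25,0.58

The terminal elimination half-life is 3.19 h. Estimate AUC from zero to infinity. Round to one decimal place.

Trapezoidal AUC_0→14.25:
  [0→1]: (12.84+10.33)/2 × 1 = 11.585
  [1→3]: (10.33+6.69)/2 × 2 = 17.02
  [3→3.25]: (6.69+6.34)/2 × 0.25 = 1.62875
  [3.25→6.25]: (6.34+3.30)/2 × 3 = 14.46
  [6.25→8.25]: (3.30+2.14)/2 × 2 = 5.44
  [8.25→14.25]: (2.14+0.58)/2 × 6 = 8.16
  Sum = 58.29375 µg/mL·h
k_e = ln2 / t½ = 0.693147 / 3.19 = 0.2173 h^-1
Extrapolated tail: C_last / k_e = 0.58 / 0.2173 = 2.669
AUC_0→∞ = 58.29375 + 2.669 = 60.96275 µg/mL·h

AUC = 61.0 µg/mL·h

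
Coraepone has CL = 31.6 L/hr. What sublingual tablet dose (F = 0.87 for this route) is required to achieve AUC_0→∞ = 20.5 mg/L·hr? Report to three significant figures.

Dose = 745 mg

Dose = CL × AUC_0→∞ / F
     = 31.6 × 20.5 / 0.87 = 744.598 mg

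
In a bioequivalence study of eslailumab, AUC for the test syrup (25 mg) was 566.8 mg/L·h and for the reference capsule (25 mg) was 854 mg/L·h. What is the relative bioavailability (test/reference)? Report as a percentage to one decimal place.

F_rel = (AUC_test/D_test) / (AUC_ref/D_ref)
      = (566.8/25) / (854/25)
      = 22.672 / 34.16 = 0.6637 = 66.37%

F_rel = 66.4%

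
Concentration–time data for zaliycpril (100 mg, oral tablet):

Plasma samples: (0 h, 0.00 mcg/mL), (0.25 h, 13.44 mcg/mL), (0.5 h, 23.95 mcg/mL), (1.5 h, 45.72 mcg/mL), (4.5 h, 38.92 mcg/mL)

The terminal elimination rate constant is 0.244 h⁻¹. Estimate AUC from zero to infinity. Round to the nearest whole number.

AUC = 328 mcg/mL·h

Trapezoidal AUC_0→4.5:
  [0→0.25]: (0.00+13.44)/2 × 0.25 = 1.68
  [0.25→0.5]: (13.44+23.95)/2 × 0.25 = 4.67375
  [0.5→1.5]: (23.95+45.72)/2 × 1 = 34.835
  [1.5→4.5]: (45.72+38.92)/2 × 3 = 126.96
  Sum = 168.14875 mcg/mL·h
Extrapolated tail: C_last / k_e = 38.92 / 0.244 = 159.508
AUC_0→∞ = 168.14875 + 159.508 = 327.65675 mcg/mL·h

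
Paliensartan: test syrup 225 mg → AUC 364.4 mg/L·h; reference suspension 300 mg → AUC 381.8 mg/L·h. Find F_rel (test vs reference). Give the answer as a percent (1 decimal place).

F_rel = (AUC_test/D_test) / (AUC_ref/D_ref)
      = (364.4/225) / (381.8/300)
      = 1.61956 / 1.27267 = 1.2726 = 127.26%

F_rel = 127.3%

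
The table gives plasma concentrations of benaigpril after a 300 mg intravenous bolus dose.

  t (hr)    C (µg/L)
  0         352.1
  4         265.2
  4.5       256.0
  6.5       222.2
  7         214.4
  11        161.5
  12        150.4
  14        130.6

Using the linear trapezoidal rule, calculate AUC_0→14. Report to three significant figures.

AUC = 3140 µg/L·hr

Trapezoidal AUC_0→14:
  [0→4]: (352.1+265.2)/2 × 4 = 1234.6
  [4→4.5]: (265.2+256.0)/2 × 0.5 = 130.3
  [4.5→6.5]: (256.0+222.2)/2 × 2 = 478.2
  [6.5→7]: (222.2+214.4)/2 × 0.5 = 109.15
  [7→11]: (214.4+161.5)/2 × 4 = 751.8
  [11→12]: (161.5+150.4)/2 × 1 = 155.95
  [12→14]: (150.4+130.6)/2 × 2 = 281.0
  Sum = 3141.0 µg/L·hr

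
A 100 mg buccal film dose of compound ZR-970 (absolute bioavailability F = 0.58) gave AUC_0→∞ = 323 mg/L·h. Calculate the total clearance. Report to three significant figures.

CL = F × Dose / AUC_0→∞
   = 0.58 × 100 / 323 = 0.179567 L/h

CL = 0.180 L/h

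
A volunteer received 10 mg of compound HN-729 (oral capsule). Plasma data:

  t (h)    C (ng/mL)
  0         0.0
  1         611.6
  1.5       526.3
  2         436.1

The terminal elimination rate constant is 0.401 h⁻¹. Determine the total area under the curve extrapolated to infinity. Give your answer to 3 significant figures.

Trapezoidal AUC_0→2:
  [0→1]: (0.0+611.6)/2 × 1 = 305.8
  [1→1.5]: (611.6+526.3)/2 × 0.5 = 284.475
  [1.5→2]: (526.3+436.1)/2 × 0.5 = 240.6
  Sum = 830.875 ng/mL·h
Extrapolated tail: C_last / k_e = 436.1 / 0.401 = 1087.531
AUC_0→∞ = 830.875 + 1087.531 = 1918.406 ng/mL·h

AUC = 1920 ng/mL·h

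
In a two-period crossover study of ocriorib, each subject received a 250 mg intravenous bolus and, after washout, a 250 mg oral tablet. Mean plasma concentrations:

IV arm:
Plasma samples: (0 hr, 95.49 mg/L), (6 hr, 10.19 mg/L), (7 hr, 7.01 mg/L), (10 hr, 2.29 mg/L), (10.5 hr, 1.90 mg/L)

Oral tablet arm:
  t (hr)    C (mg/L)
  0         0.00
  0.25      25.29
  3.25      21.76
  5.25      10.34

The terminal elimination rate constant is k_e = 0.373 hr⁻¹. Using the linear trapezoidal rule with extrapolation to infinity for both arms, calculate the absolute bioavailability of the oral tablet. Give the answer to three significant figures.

F = 0.386

Trapezoidal AUC_0→10.5 (IV):
  [0→6]: (95.49+10.19)/2 × 6 = 317.04
  [6→7]: (10.19+7.01)/2 × 1 = 8.6
  [7→10]: (7.01+2.29)/2 × 3 = 13.95
  [10→10.5]: (2.29+1.90)/2 × 0.5 = 1.0475
  Sum = 340.6375 mg/L·hr
IV tail: 1.90/0.373 = 5.094; AUC_iv,0→∞ = 340.6375 + 5.094 = 345.7315 mg/L·hr
Trapezoidal AUC_0→5.25 (oral tablet):
  [0→0.25]: (0.00+25.29)/2 × 0.25 = 3.16125
  [0.25→3.25]: (25.29+21.76)/2 × 3 = 70.575
  [3.25→5.25]: (21.76+10.34)/2 × 2 = 32.1
  Sum = 105.83625 mg/L·hr
oral tablet tail: 10.34/0.373 = 27.721; AUC_ev,0→∞ = 105.83625 + 27.721 = 133.55725 mg/L·hr
F = (AUC_ev/D_ev)/(AUC_iv/D_iv) = (133.55725/250)/(345.7315/250) = 0.534229/1.382926 = 0.3863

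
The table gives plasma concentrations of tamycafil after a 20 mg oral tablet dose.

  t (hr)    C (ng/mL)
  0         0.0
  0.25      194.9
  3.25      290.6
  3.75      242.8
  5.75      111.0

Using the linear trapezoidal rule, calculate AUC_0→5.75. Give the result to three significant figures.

AUC = 1240 ng/mL·hr

Trapezoidal AUC_0→5.75:
  [0→0.25]: (0.0+194.9)/2 × 0.25 = 24.3625
  [0.25→3.25]: (194.9+290.6)/2 × 3 = 728.25
  [3.25→3.75]: (290.6+242.8)/2 × 0.5 = 133.35
  [3.75→5.75]: (242.8+111.0)/2 × 2 = 353.8
  Sum = 1239.7625 ng/mL·hr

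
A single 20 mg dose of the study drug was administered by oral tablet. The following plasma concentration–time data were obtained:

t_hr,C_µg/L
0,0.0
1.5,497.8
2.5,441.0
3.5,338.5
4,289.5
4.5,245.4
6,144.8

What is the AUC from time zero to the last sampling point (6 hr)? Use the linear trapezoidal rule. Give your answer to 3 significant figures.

AUC = 1820 µg/L·hr

Trapezoidal AUC_0→6:
  [0→1.5]: (0.0+497.8)/2 × 1.5 = 373.35
  [1.5→2.5]: (497.8+441.0)/2 × 1 = 469.4
  [2.5→3.5]: (441.0+338.5)/2 × 1 = 389.75
  [3.5→4]: (338.5+289.5)/2 × 0.5 = 157.0
  [4→4.5]: (289.5+245.4)/2 × 0.5 = 133.725
  [4.5→6]: (245.4+144.8)/2 × 1.5 = 292.65
  Sum = 1815.875 µg/L·hr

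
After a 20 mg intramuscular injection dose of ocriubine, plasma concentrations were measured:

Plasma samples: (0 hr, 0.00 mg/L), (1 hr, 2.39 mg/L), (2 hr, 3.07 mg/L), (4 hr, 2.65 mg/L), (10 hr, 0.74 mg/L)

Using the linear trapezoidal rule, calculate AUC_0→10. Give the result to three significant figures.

Trapezoidal AUC_0→10:
  [0→1]: (0.00+2.39)/2 × 1 = 1.195
  [1→2]: (2.39+3.07)/2 × 1 = 2.73
  [2→4]: (3.07+2.65)/2 × 2 = 5.72
  [4→10]: (2.65+0.74)/2 × 6 = 10.17
  Sum = 19.815 mg/L·hr

AUC = 19.8 mg/L·hr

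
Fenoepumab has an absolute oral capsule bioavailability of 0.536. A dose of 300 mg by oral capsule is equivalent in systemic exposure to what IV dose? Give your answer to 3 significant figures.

Systemic exposure from an extravascular dose = F × D_ev, so the equivalent IV dose is F × D_ev.
D_iv = F × D_ev = 0.536 × 300 = 160.8 mg

D_iv = 161 mg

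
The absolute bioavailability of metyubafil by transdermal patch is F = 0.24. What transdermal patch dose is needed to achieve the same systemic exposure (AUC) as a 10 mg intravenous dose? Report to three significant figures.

D_transdermal = 41.7 mg

For equal systemic exposure: F × D_ev = D_iv
D_ev = D_iv / F = 10 / 0.24 = 41.6667 mg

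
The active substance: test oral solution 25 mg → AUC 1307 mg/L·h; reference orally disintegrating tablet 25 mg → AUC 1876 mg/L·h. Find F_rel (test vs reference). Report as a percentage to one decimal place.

F_rel = (AUC_test/D_test) / (AUC_ref/D_ref)
      = (1307/25) / (1876/25)
      = 52.28 / 75.04 = 0.6967 = 69.67%

F_rel = 69.7%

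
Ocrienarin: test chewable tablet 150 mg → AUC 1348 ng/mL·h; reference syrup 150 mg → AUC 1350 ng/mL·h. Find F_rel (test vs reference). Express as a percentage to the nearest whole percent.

F_rel = (AUC_test/D_test) / (AUC_ref/D_ref)
      = (1348/150) / (1350/150)
      = 8.98667 / 9 = 0.9985 = 99.85%

F_rel = 100%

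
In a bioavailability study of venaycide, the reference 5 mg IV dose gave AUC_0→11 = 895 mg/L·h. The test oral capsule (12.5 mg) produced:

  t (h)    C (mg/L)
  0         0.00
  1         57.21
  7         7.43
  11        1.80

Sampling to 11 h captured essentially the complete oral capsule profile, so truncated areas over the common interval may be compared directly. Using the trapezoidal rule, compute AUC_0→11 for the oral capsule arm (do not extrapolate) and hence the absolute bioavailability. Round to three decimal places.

F = 0.108

Trapezoidal AUC_0→11 (oral capsule):
  [0→1]: (0.00+57.21)/2 × 1 = 28.605
  [1→7]: (57.21+7.43)/2 × 6 = 193.92
  [7→11]: (7.43+1.80)/2 × 4 = 18.46
  Sum = 240.985 mg/L·h
F = (AUC_ev/D_ev)/(AUC_iv/D_iv) = (240.985/12.5)/(895/5) = 19.2788/179 = 0.1077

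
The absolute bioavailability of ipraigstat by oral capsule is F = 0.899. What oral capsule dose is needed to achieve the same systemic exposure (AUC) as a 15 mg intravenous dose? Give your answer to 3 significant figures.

For equal systemic exposure: F × D_ev = D_iv
D_ev = D_iv / F = 15 / 0.899 = 16.6852 mg

D_oral = 16.7 mg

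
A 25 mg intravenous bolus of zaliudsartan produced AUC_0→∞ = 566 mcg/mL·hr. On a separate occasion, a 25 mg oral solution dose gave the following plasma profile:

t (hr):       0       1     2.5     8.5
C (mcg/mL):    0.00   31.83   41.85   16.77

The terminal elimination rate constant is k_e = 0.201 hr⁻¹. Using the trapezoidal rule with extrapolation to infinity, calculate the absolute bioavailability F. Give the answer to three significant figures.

Trapezoidal AUC_0→8.5 (oral solution):
  [0→1]: (0.00+31.83)/2 × 1 = 15.915
  [1→2.5]: (31.83+41.85)/2 × 1.5 = 55.26
  [2.5→8.5]: (41.85+16.77)/2 × 6 = 175.86
  Sum = 247.035 mcg/mL·hr
Tail: C_last/k_e = 16.77/0.201 = 83.433
AUC_0→∞ (oral solution) = 247.035 + 83.433 = 330.468 mcg/mL·hr
F = (AUC_ev/D_ev)/(AUC_iv/D_iv) = (330.468/25)/(566/25) = 13.21872/22.64 = 0.5839

F = 0.584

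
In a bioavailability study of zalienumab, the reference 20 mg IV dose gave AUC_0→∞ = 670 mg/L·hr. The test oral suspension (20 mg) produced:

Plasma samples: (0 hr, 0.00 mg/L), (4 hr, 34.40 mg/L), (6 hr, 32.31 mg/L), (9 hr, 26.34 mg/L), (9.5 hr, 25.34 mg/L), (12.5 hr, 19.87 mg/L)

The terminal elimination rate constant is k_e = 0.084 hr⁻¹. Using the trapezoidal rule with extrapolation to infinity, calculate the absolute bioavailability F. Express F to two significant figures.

Trapezoidal AUC_0→12.5 (oral suspension):
  [0→4]: (0.00+34.40)/2 × 4 = 68.8
  [4→6]: (34.40+32.31)/2 × 2 = 66.71
  [6→9]: (32.31+26.34)/2 × 3 = 87.975
  [9→9.5]: (26.34+25.34)/2 × 0.5 = 12.92
  [9.5→12.5]: (25.34+19.87)/2 × 3 = 67.815
  Sum = 304.22 mg/L·hr
Tail: C_last/k_e = 19.87/0.084 = 236.548
AUC_0→∞ (oral suspension) = 304.22 + 236.548 = 540.768 mg/L·hr
F = (AUC_ev/D_ev)/(AUC_iv/D_iv) = (540.768/20)/(670/20) = 27.0384/33.5 = 0.8071

F = 0.81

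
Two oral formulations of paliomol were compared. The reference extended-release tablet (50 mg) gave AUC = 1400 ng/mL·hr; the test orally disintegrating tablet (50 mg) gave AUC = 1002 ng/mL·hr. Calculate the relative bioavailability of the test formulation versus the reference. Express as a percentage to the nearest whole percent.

F_rel = 72%

F_rel = (AUC_test/D_test) / (AUC_ref/D_ref)
      = (1002/50) / (1400/50)
      = 20.04 / 28 = 0.7157 = 71.57%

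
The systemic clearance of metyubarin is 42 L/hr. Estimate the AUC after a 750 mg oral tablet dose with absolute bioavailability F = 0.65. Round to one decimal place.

AUC = 11.6 mg/L·hr

AUC_0→∞ = F × Dose / CL
        = 0.65 × 750 / 42 = 11.6071 mg/L·hr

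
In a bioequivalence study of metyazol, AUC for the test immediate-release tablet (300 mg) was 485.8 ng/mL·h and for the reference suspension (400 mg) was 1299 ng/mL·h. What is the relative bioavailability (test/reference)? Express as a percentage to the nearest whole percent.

F_rel = 50%

F_rel = (AUC_test/D_test) / (AUC_ref/D_ref)
      = (485.8/300) / (1299/400)
      = 1.61933 / 3.2475 = 0.4986 = 49.86%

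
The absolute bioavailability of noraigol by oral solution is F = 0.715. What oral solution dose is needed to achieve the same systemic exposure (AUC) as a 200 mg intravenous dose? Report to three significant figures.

For equal systemic exposure: F × D_ev = D_iv
D_ev = D_iv / F = 200 / 0.715 = 279.72 mg

D_oral = 280 mg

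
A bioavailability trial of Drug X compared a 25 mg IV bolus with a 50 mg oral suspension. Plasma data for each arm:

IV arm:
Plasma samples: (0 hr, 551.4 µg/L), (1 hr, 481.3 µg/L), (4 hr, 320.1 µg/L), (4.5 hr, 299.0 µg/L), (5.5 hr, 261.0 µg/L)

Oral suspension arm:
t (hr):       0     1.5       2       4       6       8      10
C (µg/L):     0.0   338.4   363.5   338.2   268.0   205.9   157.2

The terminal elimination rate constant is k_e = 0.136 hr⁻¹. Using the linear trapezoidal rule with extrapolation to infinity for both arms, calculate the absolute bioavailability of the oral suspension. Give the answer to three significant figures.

Trapezoidal AUC_0→5.5 (IV):
  [0→1]: (551.4+481.3)/2 × 1 = 516.35
  [1→4]: (481.3+320.1)/2 × 3 = 1202.1
  [4→4.5]: (320.1+299.0)/2 × 0.5 = 154.775
  [4.5→5.5]: (299.0+261.0)/2 × 1 = 280.0
  Sum = 2153.225 µg/L·hr
IV tail: 261.0/0.136 = 1919.118; AUC_iv,0→∞ = 2153.225 + 1919.118 = 4072.343 µg/L·hr
Trapezoidal AUC_0→10 (oral suspension):
  [0→1.5]: (0.0+338.4)/2 × 1.5 = 253.8
  [1.5→2]: (338.4+363.5)/2 × 0.5 = 175.475
  [2→4]: (363.5+338.2)/2 × 2 = 701.7
  [4→6]: (338.2+268.0)/2 × 2 = 606.2
  [6→8]: (268.0+205.9)/2 × 2 = 473.9
  [8→10]: (205.9+157.2)/2 × 2 = 363.1
  Sum = 2574.175 µg/L·hr
oral suspension tail: 157.2/0.136 = 1155.882; AUC_ev,0→∞ = 2574.175 + 1155.882 = 3730.057 µg/L·hr
F = (AUC_ev/D_ev)/(AUC_iv/D_iv) = (3730.057/50)/(4072.343/25) = 74.60114/162.89372 = 0.4580

F = 0.458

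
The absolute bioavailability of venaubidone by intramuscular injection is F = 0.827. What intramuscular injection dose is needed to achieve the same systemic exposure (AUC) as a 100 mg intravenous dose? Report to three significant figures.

For equal systemic exposure: F × D_ev = D_iv
D_ev = D_iv / F = 100 / 0.827 = 120.919 mg

D_intramuscular = 121 mg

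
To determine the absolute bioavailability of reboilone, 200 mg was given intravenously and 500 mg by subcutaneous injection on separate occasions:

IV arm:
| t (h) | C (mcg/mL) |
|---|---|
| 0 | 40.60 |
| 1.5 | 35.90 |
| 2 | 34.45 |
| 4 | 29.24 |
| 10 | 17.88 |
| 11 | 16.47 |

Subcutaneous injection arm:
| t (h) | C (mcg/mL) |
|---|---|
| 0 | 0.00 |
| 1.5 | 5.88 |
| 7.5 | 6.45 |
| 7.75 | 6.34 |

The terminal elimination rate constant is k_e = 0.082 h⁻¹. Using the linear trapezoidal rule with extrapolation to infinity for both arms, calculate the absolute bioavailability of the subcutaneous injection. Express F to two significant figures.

F = 0.097

Trapezoidal AUC_0→11 (IV):
  [0→1.5]: (40.60+35.90)/2 × 1.5 = 57.375
  [1.5→2]: (35.90+34.45)/2 × 0.5 = 17.5875
  [2→4]: (34.45+29.24)/2 × 2 = 63.69
  [4→10]: (29.24+17.88)/2 × 6 = 141.36
  [10→11]: (17.88+16.47)/2 × 1 = 17.175
  Sum = 297.1875 mcg/mL·h
IV tail: 16.47/0.082 = 200.854; AUC_iv,0→∞ = 297.1875 + 200.854 = 498.0415 mcg/mL·h
Trapezoidal AUC_0→7.75 (subcutaneous injection):
  [0→1.5]: (0.00+5.88)/2 × 1.5 = 4.41
  [1.5→7.5]: (5.88+6.45)/2 × 6 = 36.99
  [7.5→7.75]: (6.45+6.34)/2 × 0.25 = 1.59875
  Sum = 42.99875 mcg/mL·h
subcutaneous injection tail: 6.34/0.082 = 77.317; AUC_ev,0→∞ = 42.99875 + 77.317 = 120.31575 mcg/mL·h
F = (AUC_ev/D_ev)/(AUC_iv/D_iv) = (120.31575/500)/(498.0415/200) = 0.2406315/2.4902075 = 0.0966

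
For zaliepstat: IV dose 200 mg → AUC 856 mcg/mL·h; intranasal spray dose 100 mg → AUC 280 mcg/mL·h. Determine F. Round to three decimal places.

F = 0.654

F = (AUC_ev / D_ev) / (AUC_iv / D_iv)
  = (280/100) / (856/200)
  = 2.8 / 4.28 = 0.6542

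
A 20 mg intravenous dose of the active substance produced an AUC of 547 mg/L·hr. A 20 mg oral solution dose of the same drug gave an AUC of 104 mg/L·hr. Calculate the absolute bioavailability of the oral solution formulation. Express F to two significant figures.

F = (AUC_ev / D_ev) / (AUC_iv / D_iv)
  = (104/20) / (547/20)
  = 5.2 / 27.35 = 0.1901

F = 0.19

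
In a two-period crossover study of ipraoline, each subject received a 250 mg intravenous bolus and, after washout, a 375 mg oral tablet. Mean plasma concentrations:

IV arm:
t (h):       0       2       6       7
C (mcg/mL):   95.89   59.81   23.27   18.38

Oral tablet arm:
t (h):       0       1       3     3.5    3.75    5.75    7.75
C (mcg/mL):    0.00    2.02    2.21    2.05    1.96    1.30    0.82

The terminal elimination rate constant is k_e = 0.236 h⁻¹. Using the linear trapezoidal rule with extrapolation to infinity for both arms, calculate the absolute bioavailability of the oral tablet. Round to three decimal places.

Trapezoidal AUC_0→7 (IV):
  [0→2]: (95.89+59.81)/2 × 2 = 155.7
  [2→6]: (59.81+23.27)/2 × 4 = 166.16
  [6→7]: (23.27+18.38)/2 × 1 = 20.825
  Sum = 342.685 mcg/mL·h
IV tail: 18.38/0.236 = 77.881; AUC_iv,0→∞ = 342.685 + 77.881 = 420.566 mcg/mL·h
Trapezoidal AUC_0→7.75 (oral tablet):
  [0→1]: (0.00+2.02)/2 × 1 = 1.01
  [1→3]: (2.02+2.21)/2 × 2 = 4.23
  [3→3.5]: (2.21+2.05)/2 × 0.5 = 1.065
  [3.5→3.75]: (2.05+1.96)/2 × 0.25 = 0.50125
  [3.75→5.75]: (1.96+1.30)/2 × 2 = 3.26
  [5.75→7.75]: (1.30+0.82)/2 × 2 = 2.12
  Sum = 12.18625 mcg/mL·h
oral tablet tail: 0.82/0.236 = 3.475; AUC_ev,0→∞ = 12.18625 + 3.475 = 15.66125 mcg/mL·h
F = (AUC_ev/D_ev)/(AUC_iv/D_iv) = (15.66125/375)/(420.566/250) = 0.0417633/1.682264 = 0.0248

F = 0.025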